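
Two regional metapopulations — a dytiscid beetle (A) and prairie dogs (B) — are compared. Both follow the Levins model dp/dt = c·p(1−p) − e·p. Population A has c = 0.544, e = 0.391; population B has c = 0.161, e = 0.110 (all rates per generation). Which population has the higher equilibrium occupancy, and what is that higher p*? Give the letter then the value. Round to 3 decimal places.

B, 0.317

A: p*_A = 1 − 0.391/0.544 = 0.2812.
B: p*_B = 1 − 0.110/0.161 = 0.3168.
B is higher at 0.3168.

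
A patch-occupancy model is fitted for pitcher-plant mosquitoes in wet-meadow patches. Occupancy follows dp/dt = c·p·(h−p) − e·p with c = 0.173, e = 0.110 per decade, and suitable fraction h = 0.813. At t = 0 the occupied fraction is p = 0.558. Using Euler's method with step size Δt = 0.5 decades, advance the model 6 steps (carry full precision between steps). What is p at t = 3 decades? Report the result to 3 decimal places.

0.467

Update rule: p ← p + [c·p·(h−p) − e·p]·Δt with Δt = 0.5.
t = 0.5: p = 0.55800 + (-0.01838) = 0.53962
t = 1: p = 0.53962 + (-0.01692) = 0.52270
t = 1.5: p = 0.52270 + (-0.01562) = 0.50708
t = 2: p = 0.50708 + (-0.01447) = 0.49261
t = 2.5: p = 0.49261 + (-0.01344) = 0.47916
t = 3: p = 0.47916 + (-0.01252) = 0.46665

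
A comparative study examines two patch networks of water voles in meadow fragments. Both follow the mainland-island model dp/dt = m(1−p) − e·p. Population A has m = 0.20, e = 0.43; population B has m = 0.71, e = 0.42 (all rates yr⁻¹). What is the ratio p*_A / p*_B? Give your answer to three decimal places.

0.505

A: p*_A = m/(m+e) = 0.20/0.6300 = 0.3175.
B: p*_B = 0.71/1.1300 = 0.6283.
p*_A / p*_B = 0.3175/0.6283 = 0.5053.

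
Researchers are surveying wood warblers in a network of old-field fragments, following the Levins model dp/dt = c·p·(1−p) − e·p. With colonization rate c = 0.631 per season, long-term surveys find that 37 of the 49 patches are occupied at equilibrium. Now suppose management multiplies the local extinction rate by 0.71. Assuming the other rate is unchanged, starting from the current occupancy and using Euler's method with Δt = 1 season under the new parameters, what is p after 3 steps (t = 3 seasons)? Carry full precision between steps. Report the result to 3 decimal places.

0.817

Observed p* = 37/49 = 0.75510.
Balance c(1−p*) = e gives e = 0.631×(1 − 0.75510) = 0.15453.
Starting from p₀ = 0.75510; update p ← p + (dp/dt)·Δt with the new parameters.
p: 0.75510 → 0.78894  (Δp = +0.03384)
p: 0.78894 → 0.80745  (Δp = +0.01851)
p: 0.80745 → 0.81696  (Δp = +0.00951)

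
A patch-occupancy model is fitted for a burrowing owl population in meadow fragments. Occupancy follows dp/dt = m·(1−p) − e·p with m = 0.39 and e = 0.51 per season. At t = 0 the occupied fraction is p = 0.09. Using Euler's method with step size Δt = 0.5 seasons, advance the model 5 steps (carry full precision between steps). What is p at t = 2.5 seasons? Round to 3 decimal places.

0.416

Update rule: p ← p + [m·(1−p) − e·p]·Δt with Δt = 0.5.
p: 0.09000 → 0.24450  (Δp = +0.15450)
p: 0.24450 → 0.32948  (Δp = +0.08497)
p: 0.32948 → 0.37621  (Δp = +0.04674)
p: 0.37621 → 0.40192  (Δp = +0.02570)
p: 0.40192 → 0.41605  (Δp = +0.01414)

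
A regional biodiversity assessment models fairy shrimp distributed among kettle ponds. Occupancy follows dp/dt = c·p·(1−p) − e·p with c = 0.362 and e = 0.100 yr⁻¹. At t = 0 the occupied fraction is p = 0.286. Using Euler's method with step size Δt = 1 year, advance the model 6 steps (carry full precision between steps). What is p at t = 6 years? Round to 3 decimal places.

0.554

Update rule: p ← p + [c·p·(1−p) − e·p]·Δt with Δt = 1.
  1  |  dp/dt·Δt = +0.045322  |  p_1 = 0.331322
  2  |  dp/dt·Δt = +0.047068  |  p_2 = 0.378390
  3  |  dp/dt·Δt = +0.047307  |  p_3 = 0.425697
  4  |  dp/dt·Δt = +0.045932  |  p_4 = 0.471629
  5  |  dp/dt·Δt = +0.043046  |  p_5 = 0.514675
  6  |  dp/dt·Δt = +0.038955  |  p_6 = 0.553629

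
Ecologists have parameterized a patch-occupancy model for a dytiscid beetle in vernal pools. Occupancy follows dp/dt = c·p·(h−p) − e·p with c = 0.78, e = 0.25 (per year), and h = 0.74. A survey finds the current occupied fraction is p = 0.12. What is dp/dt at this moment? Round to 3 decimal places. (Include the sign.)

0.028

Colonization term: c·p·(h−p) = 0.78×0.12×0.6200 = 0.05803.
Extinction term: e·p = 0.03000.
dp/dt = 0.05803 − 0.03000 = 0.02803.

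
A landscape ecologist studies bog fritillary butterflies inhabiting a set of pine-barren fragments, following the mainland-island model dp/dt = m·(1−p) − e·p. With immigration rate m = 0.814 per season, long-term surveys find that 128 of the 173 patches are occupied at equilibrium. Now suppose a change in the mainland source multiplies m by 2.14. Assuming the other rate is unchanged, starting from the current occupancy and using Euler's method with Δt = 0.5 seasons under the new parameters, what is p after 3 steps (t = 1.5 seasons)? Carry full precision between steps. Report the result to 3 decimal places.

Observed p* = 128/173 = 0.73988.
Balance m(1−p*) = e·p* gives e = m(1−p*)/p* = 0.814×0.26012/0.73988 = 0.28617.
Starting from p₀ = 0.73988; update p ← p + (dp/dt)·Δt with the new parameters.
  1  |  dp/dt·Δt = +0.120688  |  p_1 = 0.860573
  2  |  dp/dt·Δt = -0.001698  |  p_2 = 0.858875
  3  |  dp/dt·Δt = +0.000024  |  p_3 = 0.858899

0.859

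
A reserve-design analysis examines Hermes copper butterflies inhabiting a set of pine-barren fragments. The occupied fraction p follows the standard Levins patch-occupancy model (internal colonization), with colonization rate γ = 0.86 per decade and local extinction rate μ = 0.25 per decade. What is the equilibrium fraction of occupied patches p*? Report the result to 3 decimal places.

0.709

Setting dp/dt = 0 and dividing through by p* gives γ·(1−p*) = μ.
So p* = 1 − μ/γ = 1 − 0.25/0.86 = 1 − 0.2907 = 0.7093.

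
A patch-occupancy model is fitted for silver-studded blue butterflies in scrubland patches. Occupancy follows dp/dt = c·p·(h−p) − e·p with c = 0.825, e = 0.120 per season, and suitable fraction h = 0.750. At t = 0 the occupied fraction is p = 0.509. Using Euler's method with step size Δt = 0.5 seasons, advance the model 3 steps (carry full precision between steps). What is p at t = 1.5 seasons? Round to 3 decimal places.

0.559

Update rule: p ← p + [c·p·(h−p) − e·p]·Δt with Δt = 0.5.
step 1: Δp = +0.02006, p = 0.52906
step 2: Δp = +0.01647, p = 0.54553
step 3: Δp = +0.01328, p = 0.55881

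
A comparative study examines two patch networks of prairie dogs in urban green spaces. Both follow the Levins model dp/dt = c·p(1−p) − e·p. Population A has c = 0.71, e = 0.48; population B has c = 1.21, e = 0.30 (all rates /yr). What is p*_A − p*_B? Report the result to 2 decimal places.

A: p*_A = 1 − 0.48/0.71 = 0.3239.
B: p*_B = 1 − 0.30/1.21 = 0.7521.
p*_A − p*_B = 0.3239 − 0.7521 = -0.4281.

-0.43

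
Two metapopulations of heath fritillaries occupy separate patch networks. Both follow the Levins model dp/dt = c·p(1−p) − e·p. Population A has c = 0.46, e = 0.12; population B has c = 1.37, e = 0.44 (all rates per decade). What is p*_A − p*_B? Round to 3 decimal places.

A: p*_A = 1 − 0.12/0.46 = 0.7391.
B: p*_B = 1 − 0.44/1.37 = 0.6788.
p*_A − p*_B = 0.7391 − 0.6788 = 0.0603.

0.060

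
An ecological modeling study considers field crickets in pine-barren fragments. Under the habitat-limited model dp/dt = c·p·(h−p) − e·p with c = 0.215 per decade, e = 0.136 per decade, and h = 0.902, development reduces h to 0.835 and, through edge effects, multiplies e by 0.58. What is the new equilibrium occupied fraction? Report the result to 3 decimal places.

Before: p* = h − e/c = 0.902 − 0.136/0.215 = 0.902 − 0.6326 = 0.2694.
After: c = 0.215, e = 0.07888, h = 0.835; p* = 0.835 − 0.07888/0.215 = 0.4681.

0.468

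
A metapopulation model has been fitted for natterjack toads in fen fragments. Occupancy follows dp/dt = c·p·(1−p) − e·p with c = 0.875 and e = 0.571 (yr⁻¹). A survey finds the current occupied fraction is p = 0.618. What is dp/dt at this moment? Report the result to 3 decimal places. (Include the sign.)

-0.146

Colonization term: c·p·(1−p) = 0.875×0.618×0.3820 = 0.20657.
Extinction term: e·p = 0.35288.
dp/dt = 0.20657 − 0.35288 = -0.14631.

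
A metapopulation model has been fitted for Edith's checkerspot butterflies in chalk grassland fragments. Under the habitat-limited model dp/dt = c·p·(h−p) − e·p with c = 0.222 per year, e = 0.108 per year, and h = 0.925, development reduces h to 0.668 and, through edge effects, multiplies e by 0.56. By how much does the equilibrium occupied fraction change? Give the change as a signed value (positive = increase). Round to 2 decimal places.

Before: p* = h − e/c = 0.925 − 0.108/0.222 = 0.925 − 0.4865 = 0.4385.
After: c = 0.222, e = 0.06048, h = 0.668; p* = 0.668 − 0.06048/0.222 = 0.3956.
Δp* = 0.3956 − 0.4385 = -0.0429.

-0.04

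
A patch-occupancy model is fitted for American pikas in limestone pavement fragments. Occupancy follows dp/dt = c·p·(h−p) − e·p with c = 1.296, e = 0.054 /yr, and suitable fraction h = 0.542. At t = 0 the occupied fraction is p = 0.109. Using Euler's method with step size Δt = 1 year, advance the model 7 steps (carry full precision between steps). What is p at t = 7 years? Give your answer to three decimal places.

0.492

Update rule: p ← p + [c·p·(h−p) − e·p]·Δt with Δt = 1.
p: 0.10900 → 0.16428  (Δp = +0.05528)
p: 0.16428 → 0.23583  (Δp = +0.07155)
p: 0.23583 → 0.31667  (Δp = +0.08084)
p: 0.31667 → 0.39205  (Δp = +0.07538)
p: 0.39205 → 0.44707  (Δp = +0.05502)
p: 0.44707 → 0.47793  (Δp = +0.03086)
p: 0.47793 → 0.49181  (Δp = +0.01388)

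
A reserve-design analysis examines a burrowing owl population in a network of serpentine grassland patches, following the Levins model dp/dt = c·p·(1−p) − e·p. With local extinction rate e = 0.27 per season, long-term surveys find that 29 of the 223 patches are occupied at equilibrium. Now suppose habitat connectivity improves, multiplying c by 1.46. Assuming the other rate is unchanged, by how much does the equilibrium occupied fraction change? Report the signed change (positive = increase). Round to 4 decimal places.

Observed p* = 29/223 = 0.13004.
Balance c(1−p*) = e gives c = e/(1 − 0.13004) = 0.27/0.86996 = 0.31036.
New p* = 1 − e/c = 1 − 0.27000/0.45313 = 0.40414.
Δp* = 0.40414 − 0.13004 = +0.27410.

0.2741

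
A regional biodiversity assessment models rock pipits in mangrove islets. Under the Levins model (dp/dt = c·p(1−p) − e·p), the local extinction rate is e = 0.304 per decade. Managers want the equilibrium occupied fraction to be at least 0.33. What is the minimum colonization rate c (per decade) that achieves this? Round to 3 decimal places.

0.454

p* = 1 − e/c ≥ 0.33 requires e/c ≤ 0.6700, i.e. c ≥ e/0.6700.
c_min = 0.304/0.6700 = 0.4537.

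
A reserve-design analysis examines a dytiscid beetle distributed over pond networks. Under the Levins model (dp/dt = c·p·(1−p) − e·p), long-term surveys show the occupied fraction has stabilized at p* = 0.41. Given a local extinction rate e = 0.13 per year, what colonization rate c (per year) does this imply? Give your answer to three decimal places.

At equilibrium c(1−p*) = e, so c = e/(1−p*).
c = 0.13/(1 − 0.41) = 0.13/0.5900 = 0.2203.

0.220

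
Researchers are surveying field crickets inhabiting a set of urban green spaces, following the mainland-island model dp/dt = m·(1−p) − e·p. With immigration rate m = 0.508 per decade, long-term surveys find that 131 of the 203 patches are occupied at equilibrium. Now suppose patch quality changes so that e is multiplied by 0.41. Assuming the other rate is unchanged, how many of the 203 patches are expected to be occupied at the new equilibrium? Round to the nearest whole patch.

Observed p* = 131/203 = 0.64532.
Balance m(1−p*) = e·p* gives e = m(1−p*)/p* = 0.508×0.35468/0.64532 = 0.27921.
New p* = m/(m+e) = 0.50800/(0.50800+0.11448) = 0.81609.
Expected occupied = 203 × 0.81609 = 165.67 ≈ 166.

166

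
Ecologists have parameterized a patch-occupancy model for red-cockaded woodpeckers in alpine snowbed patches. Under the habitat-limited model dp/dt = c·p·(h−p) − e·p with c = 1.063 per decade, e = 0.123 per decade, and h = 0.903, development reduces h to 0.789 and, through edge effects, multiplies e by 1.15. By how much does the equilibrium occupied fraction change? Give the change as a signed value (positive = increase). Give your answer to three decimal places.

Before: p* = h − e/c = 0.903 − 0.123/1.063 = 0.903 − 0.1157 = 0.7873.
After: c = 1.063, e = 0.14145, h = 0.789; p* = 0.789 − 0.14145/1.063 = 0.6559.
Δp* = 0.6559 − 0.7873 = -0.1314.

-0.131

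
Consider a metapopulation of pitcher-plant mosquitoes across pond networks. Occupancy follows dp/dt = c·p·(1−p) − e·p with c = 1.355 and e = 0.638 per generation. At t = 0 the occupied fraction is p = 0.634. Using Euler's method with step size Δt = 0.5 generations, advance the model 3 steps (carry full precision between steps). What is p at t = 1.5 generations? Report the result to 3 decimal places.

0.551

Update rule: p ← p + [c·p·(1−p) − e·p]·Δt with Δt = 0.5.
p: 0.63400 → 0.58896  (Δp = -0.04504)
p: 0.58896 → 0.56510  (Δp = -0.02387)
p: 0.56510 → 0.55134  (Δp = -0.01376)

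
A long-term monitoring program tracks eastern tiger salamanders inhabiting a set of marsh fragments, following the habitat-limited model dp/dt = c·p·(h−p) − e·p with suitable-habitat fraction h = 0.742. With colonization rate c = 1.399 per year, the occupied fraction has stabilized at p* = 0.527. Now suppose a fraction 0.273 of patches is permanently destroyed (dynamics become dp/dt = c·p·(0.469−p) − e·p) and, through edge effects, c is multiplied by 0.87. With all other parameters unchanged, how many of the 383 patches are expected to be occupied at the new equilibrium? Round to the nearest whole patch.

85

Balance c(h−p*) = e gives e = 1.399×(0.742 − 0.52700) = 0.30078.
New p* = 0.469 − e/c = 0.469 − 0.30078/1.21713 = 0.22188.
Expected occupied = 383 × 0.22188 = 84.98 ≈ 85.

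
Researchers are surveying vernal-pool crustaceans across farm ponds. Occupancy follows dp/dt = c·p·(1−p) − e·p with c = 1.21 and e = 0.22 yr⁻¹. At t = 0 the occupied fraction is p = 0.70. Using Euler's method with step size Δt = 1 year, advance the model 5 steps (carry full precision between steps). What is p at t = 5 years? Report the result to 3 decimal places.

0.818

Update rule: p ← p + [c·p·(1−p) − e·p]·Δt with Δt = 1.
step 1: Δp = +0.10010, p = 0.80010
step 2: Δp = +0.01751, p = 0.81761
step 3: Δp = +0.00057, p = 0.81818
step 4: Δp = +0.00001, p = 0.81818
step 5: Δp = +0.00000, p = 0.81818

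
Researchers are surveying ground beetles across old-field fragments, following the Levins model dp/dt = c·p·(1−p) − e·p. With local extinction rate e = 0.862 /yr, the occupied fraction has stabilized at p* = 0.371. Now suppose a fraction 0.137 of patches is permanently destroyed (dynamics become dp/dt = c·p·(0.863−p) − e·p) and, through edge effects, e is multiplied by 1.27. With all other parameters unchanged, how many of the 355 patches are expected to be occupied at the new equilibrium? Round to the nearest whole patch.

Balance c(1−p*) = e gives c = e/(1 − 0.37100) = 0.862/0.62900 = 1.37043.
New p* = 0.863 − e/c = 0.863 − 1.09474/1.37043 = 0.06417.
Expected occupied = 355 × 0.06417 = 22.78 ≈ 23.

23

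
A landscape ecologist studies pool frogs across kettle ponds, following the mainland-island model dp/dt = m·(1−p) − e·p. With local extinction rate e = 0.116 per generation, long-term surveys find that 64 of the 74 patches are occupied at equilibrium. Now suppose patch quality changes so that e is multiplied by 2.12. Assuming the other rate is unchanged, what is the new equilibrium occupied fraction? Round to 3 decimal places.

0.751

Observed p* = 64/74 = 0.86486.
Balance m(1−p*) = e·p* gives m = e·p*/(1−p*) = 0.116×0.86486/0.13514 = 0.74237.
New p* = m/(m+e) = 0.74237/(0.74237+0.24592) = 0.75117.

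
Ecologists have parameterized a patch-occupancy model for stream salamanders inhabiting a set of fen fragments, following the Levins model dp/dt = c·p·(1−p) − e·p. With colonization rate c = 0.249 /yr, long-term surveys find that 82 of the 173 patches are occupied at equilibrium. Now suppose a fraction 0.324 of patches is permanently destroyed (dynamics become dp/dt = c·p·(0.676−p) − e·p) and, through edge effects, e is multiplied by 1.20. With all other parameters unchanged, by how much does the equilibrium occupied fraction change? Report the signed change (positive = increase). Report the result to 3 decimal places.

Observed p* = 82/173 = 0.47399.
Balance c(1−p*) = e gives e = 0.249×(1 − 0.47399) = 0.13098.
New p* = 0.676 − e/c = 0.676 − 0.15718/0.24900 = 0.04476.
Δp* = 0.04476 − 0.47399 = -0.42923.

-0.429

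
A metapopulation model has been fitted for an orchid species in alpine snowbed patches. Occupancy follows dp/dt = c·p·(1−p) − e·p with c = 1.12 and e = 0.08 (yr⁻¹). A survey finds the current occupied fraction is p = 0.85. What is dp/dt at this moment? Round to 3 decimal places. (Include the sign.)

Colonization term: c·p·(1−p) = 1.12×0.85×0.1500 = 0.14280.
Extinction term: e·p = 0.06800.
dp/dt = 0.14280 − 0.06800 = 0.07480.

0.075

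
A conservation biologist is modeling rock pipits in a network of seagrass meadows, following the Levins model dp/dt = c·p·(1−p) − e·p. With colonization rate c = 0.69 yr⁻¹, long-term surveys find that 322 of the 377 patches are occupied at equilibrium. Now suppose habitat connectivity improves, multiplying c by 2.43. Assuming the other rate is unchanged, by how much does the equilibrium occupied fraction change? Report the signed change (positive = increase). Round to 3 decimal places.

Observed p* = 322/377 = 0.85411.
Balance c(1−p*) = e gives e = 0.69×(1 − 0.85411) = 0.10066.
New p* = 1 − e/c = 1 − 0.10066/1.67670 = 0.93997.
Δp* = 0.93997 − 0.85411 = +0.08586.

0.086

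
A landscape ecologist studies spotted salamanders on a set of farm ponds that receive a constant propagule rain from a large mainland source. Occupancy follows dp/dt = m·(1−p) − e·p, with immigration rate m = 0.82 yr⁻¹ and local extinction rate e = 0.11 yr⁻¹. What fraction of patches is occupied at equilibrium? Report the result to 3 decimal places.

At equilibrium the propagule rain into empty patches balances local extinction: m(1−p*) = e·p*.
p* = m/(m+e) = 0.82/(0.82+0.11) = 0.82/0.9300 = 0.8817.

0.882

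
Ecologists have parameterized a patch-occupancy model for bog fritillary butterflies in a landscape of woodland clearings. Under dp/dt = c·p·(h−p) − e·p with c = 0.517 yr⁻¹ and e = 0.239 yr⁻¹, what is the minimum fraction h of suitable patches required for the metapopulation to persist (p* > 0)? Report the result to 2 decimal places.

0.46

p* = h − e/c is positive only when h > e/c.
h_min = e/c = 0.239/0.517 = 0.4623.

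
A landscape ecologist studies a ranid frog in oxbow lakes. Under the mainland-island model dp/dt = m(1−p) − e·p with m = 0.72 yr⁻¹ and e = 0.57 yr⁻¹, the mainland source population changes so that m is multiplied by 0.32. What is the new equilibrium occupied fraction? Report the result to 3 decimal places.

0.288

Before: p* = 0.72/(0.72+0.57) = 0.5581.
After: m = 0.2304, e = 0.57; p* = 0.2304/0.8004 = 0.2879.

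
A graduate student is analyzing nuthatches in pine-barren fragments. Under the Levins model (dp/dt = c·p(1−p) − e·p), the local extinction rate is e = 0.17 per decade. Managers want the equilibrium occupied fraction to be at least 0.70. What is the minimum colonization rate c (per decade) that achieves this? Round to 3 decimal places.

0.567

p* = 1 − e/c ≥ 0.70 requires e/c ≤ 0.3000, i.e. c ≥ e/0.3000.
c_min = 0.17/0.3000 = 0.5667.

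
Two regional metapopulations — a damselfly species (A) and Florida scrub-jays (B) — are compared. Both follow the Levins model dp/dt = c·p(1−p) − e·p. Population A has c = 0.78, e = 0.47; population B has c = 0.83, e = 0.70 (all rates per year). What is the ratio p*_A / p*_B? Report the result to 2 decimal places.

A: p*_A = 1 − 0.47/0.78 = 0.3974.
B: p*_B = 1 − 0.70/0.83 = 0.1566.
p*_A / p*_B = 0.3974/0.1566 = 2.5375.

2.54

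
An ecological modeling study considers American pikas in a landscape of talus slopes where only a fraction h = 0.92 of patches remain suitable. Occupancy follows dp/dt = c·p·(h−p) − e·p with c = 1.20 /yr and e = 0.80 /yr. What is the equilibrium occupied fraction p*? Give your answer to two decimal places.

0.25

Setting dp/dt = 0 and dividing by p* gives c·(h−p*) = e.
So p* = h − e/c = 0.92 − 0.80/1.20 = 0.92 − 0.6667 = 0.2533.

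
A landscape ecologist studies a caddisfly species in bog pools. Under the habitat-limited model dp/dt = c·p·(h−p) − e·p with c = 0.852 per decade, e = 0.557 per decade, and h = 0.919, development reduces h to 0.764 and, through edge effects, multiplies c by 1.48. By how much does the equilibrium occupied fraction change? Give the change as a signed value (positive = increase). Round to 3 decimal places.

Before: p* = h − e/c = 0.919 − 0.557/0.852 = 0.919 − 0.6538 = 0.2652.
After: c = 1.26096, e = 0.557, h = 0.764; p* = 0.764 − 0.557/1.26096 = 0.3223.
Δp* = 0.3223 − 0.2652 = +0.0570.

0.057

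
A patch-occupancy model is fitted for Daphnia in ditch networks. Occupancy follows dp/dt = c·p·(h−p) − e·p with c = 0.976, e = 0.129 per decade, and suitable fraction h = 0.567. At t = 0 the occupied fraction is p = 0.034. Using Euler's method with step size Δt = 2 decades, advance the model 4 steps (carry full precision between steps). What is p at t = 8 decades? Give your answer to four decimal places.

0.2607

Update rule: p ← p + [c·p·(h−p) − e·p]·Δt with Δt = 2.
step 1: Δp = +0.02660, p = 0.06060
step 2: Δp = +0.04427, p = 0.10487
step 3: Δp = +0.06755, p = 0.17242
step 4: Δp = +0.08832, p = 0.26073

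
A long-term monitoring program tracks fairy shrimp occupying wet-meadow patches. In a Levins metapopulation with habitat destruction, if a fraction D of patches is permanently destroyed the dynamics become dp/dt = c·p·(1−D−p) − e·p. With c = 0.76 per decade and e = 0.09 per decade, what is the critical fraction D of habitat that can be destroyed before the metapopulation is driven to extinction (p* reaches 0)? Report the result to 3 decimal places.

The nontrivial equilibrium is p* = (1−D) − e/c; extinction occurs when this hits zero.
So D_crit = 1 − e/c = 1 − 0.09/0.76 = 1 − 0.1184 = 0.8816.
Note this equals the original equilibrium occupancy — the Levins extinction-debt result.

0.882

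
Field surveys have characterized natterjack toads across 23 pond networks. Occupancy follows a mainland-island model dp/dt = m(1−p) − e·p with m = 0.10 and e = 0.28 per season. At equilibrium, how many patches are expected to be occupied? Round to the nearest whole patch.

6

p* = m/(m+e) = 0.10/0.3800 = 0.2632.
Expected occupied patches = N × p* = 23 × 0.2632 = 6.05 ≈ 6.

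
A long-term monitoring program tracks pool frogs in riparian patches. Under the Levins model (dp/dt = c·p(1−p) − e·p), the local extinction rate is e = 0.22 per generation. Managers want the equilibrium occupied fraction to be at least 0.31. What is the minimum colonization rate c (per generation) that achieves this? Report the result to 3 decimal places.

p* = 1 − e/c ≥ 0.31 requires e/c ≤ 0.6900, i.e. c ≥ e/0.6900.
c_min = 0.22/0.6900 = 0.3188.

0.319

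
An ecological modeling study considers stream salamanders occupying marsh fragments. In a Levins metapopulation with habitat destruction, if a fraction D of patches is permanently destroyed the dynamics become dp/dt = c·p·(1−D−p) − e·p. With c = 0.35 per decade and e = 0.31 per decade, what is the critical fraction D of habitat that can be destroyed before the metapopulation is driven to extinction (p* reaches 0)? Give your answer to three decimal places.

The nontrivial equilibrium is p* = (1−D) − e/c; extinction occurs when this hits zero.
So D_crit = 1 − e/c = 1 − 0.31/0.35 = 1 − 0.8857 = 0.1143.
This equals the undisturbed p*, a classic result of Lande's extension.

0.114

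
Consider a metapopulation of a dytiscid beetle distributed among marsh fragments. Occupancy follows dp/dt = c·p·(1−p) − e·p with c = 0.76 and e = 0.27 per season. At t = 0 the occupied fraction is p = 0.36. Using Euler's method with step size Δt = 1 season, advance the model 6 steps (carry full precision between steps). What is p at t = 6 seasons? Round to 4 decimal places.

0.6306

Update rule: p ← p + [c·p·(1−p) − e·p]·Δt with Δt = 1.
t = 1: p = 0.36000 + (+0.07790) = 0.43790
t = 2: p = 0.43790 + (+0.06884) = 0.50674
t = 3: p = 0.50674 + (+0.05315) = 0.55989
t = 4: p = 0.55989 + (+0.03611) = 0.59599
t = 5: p = 0.59599 + (+0.02208) = 0.61807
t = 6: p = 0.61807 + (+0.01253) = 0.63060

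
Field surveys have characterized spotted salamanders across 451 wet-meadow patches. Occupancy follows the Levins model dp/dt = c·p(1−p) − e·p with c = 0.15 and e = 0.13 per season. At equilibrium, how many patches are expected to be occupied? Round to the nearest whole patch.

p* = 1 − e/c = 1 − 0.13/0.15 = 0.1333.
Expected occupied patches = N × p* = 451 × 0.1333 = 60.13 ≈ 60.

60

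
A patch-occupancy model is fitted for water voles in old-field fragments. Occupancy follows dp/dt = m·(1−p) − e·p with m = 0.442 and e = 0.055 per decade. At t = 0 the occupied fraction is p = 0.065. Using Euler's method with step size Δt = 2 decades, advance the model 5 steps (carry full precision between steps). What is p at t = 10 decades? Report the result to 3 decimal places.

Update rule: p ← p + [m·(1−p) − e·p]·Δt with Δt = 2.
step 1: Δp = +0.81939, p = 0.88439
step 2: Δp = +0.00492, p = 0.88931
step 3: Δp = +0.00003, p = 0.88934
step 4: Δp = +0.00000, p = 0.88934
step 5: Δp = +0.00000, p = 0.88934

0.889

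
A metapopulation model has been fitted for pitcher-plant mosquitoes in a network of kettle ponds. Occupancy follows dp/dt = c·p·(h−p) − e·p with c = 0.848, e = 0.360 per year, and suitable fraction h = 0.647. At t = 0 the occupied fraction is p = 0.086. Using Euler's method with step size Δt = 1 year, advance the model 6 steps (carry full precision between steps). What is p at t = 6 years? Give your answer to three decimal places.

0.147

Update rule: p ← p + [c·p·(h−p) − e·p]·Δt with Δt = 1.
step 1: Δp = +0.00995, p = 0.09595
step 2: Δp = +0.01029, p = 0.10625
step 3: Δp = +0.01047, p = 0.11672
step 4: Δp = +0.01047, p = 0.12719
step 5: Δp = +0.01028, p = 0.13746
step 6: Δp = +0.00991, p = 0.14737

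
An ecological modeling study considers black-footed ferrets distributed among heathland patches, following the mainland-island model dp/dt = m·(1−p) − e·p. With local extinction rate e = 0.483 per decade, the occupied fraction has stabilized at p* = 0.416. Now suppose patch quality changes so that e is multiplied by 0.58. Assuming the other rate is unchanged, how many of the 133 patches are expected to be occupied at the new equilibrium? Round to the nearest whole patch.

Balance m(1−p*) = e·p* gives m = e·p*/(1−p*) = 0.483×0.41600/0.58400 = 0.34405.
New p* = m/(m+e) = 0.34405/(0.34405+0.28014) = 0.55119.
Expected occupied = 133 × 0.55119 = 73.31 ≈ 73.

73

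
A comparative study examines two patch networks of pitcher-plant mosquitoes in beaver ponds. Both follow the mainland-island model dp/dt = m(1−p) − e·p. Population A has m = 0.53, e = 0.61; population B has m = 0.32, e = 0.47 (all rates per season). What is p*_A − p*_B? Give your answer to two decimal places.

0.06

A: p*_A = m/(m+e) = 0.53/1.1400 = 0.4649.
B: p*_B = 0.32/0.7900 = 0.4051.
p*_A − p*_B = 0.4649 − 0.4051 = 0.0598.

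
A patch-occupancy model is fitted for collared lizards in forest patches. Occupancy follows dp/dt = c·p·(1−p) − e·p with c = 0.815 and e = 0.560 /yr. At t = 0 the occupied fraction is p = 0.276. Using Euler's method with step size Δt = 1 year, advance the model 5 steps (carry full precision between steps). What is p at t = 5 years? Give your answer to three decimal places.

Update rule: p ← p + [c·p·(1−p) − e·p]·Δt with Δt = 1.
  1  |  dp/dt·Δt = +0.008297  |  p_1 = 0.284297
  2  |  dp/dt·Δt = +0.006624  |  p_2 = 0.290920
  3  |  dp/dt·Δt = +0.005207  |  p_3 = 0.296128
  4  |  dp/dt·Δt = +0.004044  |  p_4 = 0.300172
  5  |  dp/dt·Δt = +0.003110  |  p_5 = 0.303281

0.303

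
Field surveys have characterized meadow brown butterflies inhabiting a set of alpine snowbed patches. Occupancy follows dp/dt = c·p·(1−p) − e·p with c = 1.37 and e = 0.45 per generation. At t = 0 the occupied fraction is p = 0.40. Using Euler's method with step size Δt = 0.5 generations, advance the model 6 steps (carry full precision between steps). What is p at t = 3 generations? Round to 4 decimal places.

Update rule: p ← p + [c·p·(1−p) − e·p]·Δt with Δt = 0.5.
t = 0.5: p = 0.40000 + (+0.07440) = 0.47440
t = 1: p = 0.47440 + (+0.06406) = 0.53846
t = 1.5: p = 0.53846 + (+0.04908) = 0.58754
t = 2: p = 0.58754 + (+0.03380) = 0.62135
t = 2.5: p = 0.62135 + (+0.02136) = 0.64271
t = 3: p = 0.64271 + (+0.01269) = 0.65540

0.6554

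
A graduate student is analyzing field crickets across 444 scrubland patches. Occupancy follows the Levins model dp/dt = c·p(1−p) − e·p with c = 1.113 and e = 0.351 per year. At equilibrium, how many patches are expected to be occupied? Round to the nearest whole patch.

p* = 1 − e/c = 1 − 0.351/1.113 = 0.6846.
Expected occupied patches = N × p* = 444 × 0.6846 = 303.98 ≈ 304.

304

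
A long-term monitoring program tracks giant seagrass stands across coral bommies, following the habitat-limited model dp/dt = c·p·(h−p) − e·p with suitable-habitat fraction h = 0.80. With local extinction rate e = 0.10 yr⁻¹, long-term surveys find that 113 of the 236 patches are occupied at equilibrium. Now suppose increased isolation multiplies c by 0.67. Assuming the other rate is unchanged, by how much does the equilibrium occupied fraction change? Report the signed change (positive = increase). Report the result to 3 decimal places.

Observed p* = 113/236 = 0.47881.
Balance c(h−p*) = e gives c = e/(0.8 − 0.47881) = 0.10/0.32119 = 0.31134.
New p* = 0.8 − e/c = 0.8 − 0.10000/0.20860 = 0.32061.
Δp* = 0.32061 − 0.47881 = -0.15820.

-0.158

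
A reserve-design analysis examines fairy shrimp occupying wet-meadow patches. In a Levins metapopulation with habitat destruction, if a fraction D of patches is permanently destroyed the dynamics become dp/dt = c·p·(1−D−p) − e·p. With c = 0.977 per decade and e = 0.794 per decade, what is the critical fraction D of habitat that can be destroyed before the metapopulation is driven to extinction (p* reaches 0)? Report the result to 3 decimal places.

0.187

The nontrivial equilibrium is p* = (1−D) − e/c; extinction occurs when this hits zero.
So D_crit = 1 − e/c = 1 − 0.794/0.977 = 1 − 0.8127 = 0.1873.
Note this equals the original equilibrium occupancy — the Levins extinction-debt result.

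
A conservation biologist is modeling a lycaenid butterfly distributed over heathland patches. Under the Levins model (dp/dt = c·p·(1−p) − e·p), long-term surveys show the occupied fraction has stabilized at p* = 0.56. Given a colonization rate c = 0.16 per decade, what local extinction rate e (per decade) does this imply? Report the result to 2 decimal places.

0.07

At equilibrium c(1−p*) = e.
e = 0.16 × (1 − 0.56) = 0.16 × 0.4400 = 0.0704.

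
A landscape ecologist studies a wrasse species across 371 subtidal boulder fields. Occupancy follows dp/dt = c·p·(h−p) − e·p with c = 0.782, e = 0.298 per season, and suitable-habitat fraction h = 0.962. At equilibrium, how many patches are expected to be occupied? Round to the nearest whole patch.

p* = h − e/c = 0.962 − 0.3811 = 0.5809.
Expected occupied patches = N × p* = 371 × 0.5809 = 215.52 ≈ 216.

216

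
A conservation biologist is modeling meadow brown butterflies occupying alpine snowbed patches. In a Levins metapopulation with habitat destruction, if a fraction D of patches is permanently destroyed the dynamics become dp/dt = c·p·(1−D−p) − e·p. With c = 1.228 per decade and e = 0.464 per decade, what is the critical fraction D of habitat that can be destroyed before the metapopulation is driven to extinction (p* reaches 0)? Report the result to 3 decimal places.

The nontrivial equilibrium is p* = (1−D) − e/c; extinction occurs when this hits zero.
So D_crit = 1 − e/c = 1 − 0.464/1.228 = 1 − 0.3779 = 0.6221.
This equals the undisturbed p*, a classic result of Lande's extension.

0.622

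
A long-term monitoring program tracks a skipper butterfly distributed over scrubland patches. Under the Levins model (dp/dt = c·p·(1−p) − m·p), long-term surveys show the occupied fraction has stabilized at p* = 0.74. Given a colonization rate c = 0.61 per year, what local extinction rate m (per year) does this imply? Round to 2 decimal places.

0.16

At equilibrium c(1−p*) = m.
m = 0.61 × (1 − 0.74) = 0.61 × 0.2600 = 0.1586.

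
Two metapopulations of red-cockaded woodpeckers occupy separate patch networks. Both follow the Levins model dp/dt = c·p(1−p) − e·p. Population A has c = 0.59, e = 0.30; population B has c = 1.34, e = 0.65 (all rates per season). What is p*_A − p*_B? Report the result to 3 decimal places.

A: p*_A = 1 − 0.30/0.59 = 0.4915.
B: p*_B = 1 − 0.65/1.34 = 0.5149.
p*_A − p*_B = 0.4915 − 0.5149 = -0.0234.

-0.023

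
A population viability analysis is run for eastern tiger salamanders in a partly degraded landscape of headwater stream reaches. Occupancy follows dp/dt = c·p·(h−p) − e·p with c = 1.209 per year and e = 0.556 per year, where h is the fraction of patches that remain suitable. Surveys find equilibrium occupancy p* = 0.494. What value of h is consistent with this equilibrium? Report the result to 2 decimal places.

At equilibrium c(h−p*) = e, so h = p* + e/c.
h = 0.494 + 0.556/1.209 = 0.494 + 0.4599 = 0.9539.

0.95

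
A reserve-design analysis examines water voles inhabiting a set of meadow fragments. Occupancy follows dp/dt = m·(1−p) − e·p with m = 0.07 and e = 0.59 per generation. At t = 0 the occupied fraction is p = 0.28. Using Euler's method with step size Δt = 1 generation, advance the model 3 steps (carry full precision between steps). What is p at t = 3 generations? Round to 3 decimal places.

Update rule: p ← p + [m·(1−p) − e·p]·Δt with Δt = 1.
t = 1: p = 0.28000 + (-0.11480) = 0.16520
t = 2: p = 0.16520 + (-0.03903) = 0.12617
t = 3: p = 0.12617 + (-0.01327) = 0.11290

0.113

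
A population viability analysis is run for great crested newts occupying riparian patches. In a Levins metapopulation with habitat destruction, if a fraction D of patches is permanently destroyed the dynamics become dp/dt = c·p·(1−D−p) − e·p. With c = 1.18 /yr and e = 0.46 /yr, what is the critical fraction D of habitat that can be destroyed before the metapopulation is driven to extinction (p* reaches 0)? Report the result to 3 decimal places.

The nontrivial equilibrium is p* = (1−D) − e/c; extinction occurs when this hits zero.
So D_crit = 1 − e/c = 1 − 0.46/1.18 = 1 − 0.3898 = 0.6102.
Note this equals the original equilibrium occupancy — the Levins extinction-debt result.

0.610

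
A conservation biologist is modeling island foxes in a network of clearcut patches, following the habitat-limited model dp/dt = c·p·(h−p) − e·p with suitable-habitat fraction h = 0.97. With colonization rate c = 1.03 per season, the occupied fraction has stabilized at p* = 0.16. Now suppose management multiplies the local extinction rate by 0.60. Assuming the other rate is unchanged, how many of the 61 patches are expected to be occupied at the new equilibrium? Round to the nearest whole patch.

Balance c(h−p*) = e gives e = 1.03×(0.97 − 0.16000) = 0.83430.
New p* = 0.97 − e/c = 0.97 − 0.50058/1.03000 = 0.48400.
Expected occupied = 61 × 0.48400 = 29.52 ≈ 30.

30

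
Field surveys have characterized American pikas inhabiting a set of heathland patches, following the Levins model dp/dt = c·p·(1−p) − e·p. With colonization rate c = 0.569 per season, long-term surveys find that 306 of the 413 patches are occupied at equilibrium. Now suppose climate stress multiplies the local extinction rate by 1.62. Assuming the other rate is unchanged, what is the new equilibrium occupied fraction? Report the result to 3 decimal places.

Observed p* = 306/413 = 0.74092.
Balance c(1−p*) = e gives e = 0.569×(1 − 0.74092) = 0.14742.
New p* = 1 − e/c = 1 − 0.23882/0.56900 = 0.58028.

0.580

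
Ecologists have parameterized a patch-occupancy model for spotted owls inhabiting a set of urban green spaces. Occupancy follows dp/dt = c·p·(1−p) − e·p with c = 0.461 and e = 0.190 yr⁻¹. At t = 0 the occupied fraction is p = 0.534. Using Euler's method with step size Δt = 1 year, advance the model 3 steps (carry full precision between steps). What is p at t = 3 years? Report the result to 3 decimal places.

0.565

Update rule: p ← p + [c·p·(1−p) − e·p]·Δt with Δt = 1.
  1  |  dp/dt·Δt = +0.013257  |  p_1 = 0.547257
  2  |  dp/dt·Δt = +0.010242  |  p_2 = 0.557499
  3  |  dp/dt·Δt = +0.007801  |  p_3 = 0.565300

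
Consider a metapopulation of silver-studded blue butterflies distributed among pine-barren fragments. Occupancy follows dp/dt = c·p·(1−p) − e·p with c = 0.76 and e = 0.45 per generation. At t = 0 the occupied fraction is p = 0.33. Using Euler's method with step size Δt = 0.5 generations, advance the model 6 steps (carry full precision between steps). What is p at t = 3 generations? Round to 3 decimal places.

Update rule: p ← p + [c·p·(1−p) − e·p]·Δt with Δt = 0.5.
t = 0.5: p = 0.33000 + (+0.00977) = 0.33977
t = 1: p = 0.33977 + (+0.00880) = 0.34856
t = 1.5: p = 0.34856 + (+0.00786) = 0.35642
t = 2: p = 0.35642 + (+0.00697) = 0.36339
t = 2.5: p = 0.36339 + (+0.00615) = 0.36954
t = 3: p = 0.36954 + (+0.00539) = 0.37493

0.375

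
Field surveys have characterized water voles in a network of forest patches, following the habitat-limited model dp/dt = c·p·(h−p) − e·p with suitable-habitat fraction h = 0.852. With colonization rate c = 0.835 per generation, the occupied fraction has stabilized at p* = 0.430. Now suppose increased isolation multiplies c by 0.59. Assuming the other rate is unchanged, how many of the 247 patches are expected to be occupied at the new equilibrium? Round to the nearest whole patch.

Balance c(h−p*) = e gives e = 0.835×(0.852 − 0.43000) = 0.35237.
New p* = 0.852 − e/c = 0.852 − 0.35237/0.49265 = 0.13675.
Expected occupied = 247 × 0.13675 = 33.78 ≈ 34.

34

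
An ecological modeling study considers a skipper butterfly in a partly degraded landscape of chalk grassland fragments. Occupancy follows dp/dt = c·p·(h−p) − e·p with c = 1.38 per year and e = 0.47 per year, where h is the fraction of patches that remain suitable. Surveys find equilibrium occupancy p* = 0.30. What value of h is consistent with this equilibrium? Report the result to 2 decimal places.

At equilibrium c(h−p*) = e, so h = p* + e/c.
h = 0.30 + 0.47/1.38 = 0.30 + 0.3406 = 0.6406.

0.64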